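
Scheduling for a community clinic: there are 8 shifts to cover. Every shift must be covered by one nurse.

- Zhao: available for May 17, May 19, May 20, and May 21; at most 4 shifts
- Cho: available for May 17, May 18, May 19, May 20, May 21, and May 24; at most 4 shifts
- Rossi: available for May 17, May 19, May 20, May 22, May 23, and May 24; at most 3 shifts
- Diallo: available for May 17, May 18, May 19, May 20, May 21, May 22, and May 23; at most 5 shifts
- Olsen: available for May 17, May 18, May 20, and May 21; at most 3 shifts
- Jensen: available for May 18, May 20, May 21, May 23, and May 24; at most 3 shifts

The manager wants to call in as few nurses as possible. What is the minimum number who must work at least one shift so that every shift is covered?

2

8 slots to fill and no one can take more than 5, so at least ⌈8/5⌉ = 2 nurses are needed.
Cho and Diallo alone can cover everything: May 17→Cho, May 18→Cho, May 19→Cho, May 20→Diallo, May 21→Diallo, May 22→Diallo, May 23→Diallo, May 24→Cho.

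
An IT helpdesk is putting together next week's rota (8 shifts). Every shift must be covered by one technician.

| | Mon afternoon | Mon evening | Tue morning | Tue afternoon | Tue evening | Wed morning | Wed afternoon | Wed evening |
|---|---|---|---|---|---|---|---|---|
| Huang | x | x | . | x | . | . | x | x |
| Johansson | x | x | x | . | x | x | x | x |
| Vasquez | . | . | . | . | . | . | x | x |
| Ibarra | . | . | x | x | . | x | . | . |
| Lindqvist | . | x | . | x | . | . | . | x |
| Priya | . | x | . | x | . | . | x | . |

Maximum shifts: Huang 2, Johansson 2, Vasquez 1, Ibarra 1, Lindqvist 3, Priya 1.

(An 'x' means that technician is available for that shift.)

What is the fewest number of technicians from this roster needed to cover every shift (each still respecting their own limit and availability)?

8 slots to fill and no one can take more than 3, so at least ⌈8/3⌉ = 3 technicians are needed.
Any 3 technicians together have capacity at most 3+2+2 = 7 < 8 slots, so 3 can never suffice.
Huang, Johansson, Ibarra, and Lindqvist alone can cover everything: Mon afternoon→Huang, Mon evening→Lindqvist, Tue morning→Johansson, Tue afternoon→Lindqvist, Tue evening→Johansson, Wed morning→Ibarra, Wed afternoon→Huang, Wed evening→Lindqvist.

4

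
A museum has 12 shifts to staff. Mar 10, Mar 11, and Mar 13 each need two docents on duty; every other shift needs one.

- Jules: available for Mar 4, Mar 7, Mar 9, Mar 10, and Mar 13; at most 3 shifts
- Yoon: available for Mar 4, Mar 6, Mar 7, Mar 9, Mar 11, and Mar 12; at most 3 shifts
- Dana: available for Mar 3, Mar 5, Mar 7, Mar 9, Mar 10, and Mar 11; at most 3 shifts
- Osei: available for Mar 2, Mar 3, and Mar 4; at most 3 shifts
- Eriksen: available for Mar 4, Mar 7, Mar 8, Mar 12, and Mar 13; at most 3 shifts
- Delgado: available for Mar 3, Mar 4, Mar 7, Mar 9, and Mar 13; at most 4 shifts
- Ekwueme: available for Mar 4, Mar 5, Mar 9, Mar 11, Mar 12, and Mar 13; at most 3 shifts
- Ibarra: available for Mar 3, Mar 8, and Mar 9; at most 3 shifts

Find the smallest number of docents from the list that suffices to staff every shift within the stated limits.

15 slots to fill and no one can take more than 4, so at least ⌈15/4⌉ = 4 docents are needed.
Any 4 docents together have capacity at most 4+3+3+3 = 13 < 15 slots, so 4 can never suffice.
Jules, Yoon, Dana, Osei, and Eriksen alone can cover everything: Mar 2→Osei, Mar 3→Osei, Mar 4→Osei, Mar 5→Dana, Mar 6→Yoon, Mar 7→Eriksen, Mar 8→Eriksen, Mar 9→Jules, Mar 10→Jules+Dana, Mar 11→Yoon+Dana, Mar 12→Yoon, Mar 13→Jules+Eriksen.

5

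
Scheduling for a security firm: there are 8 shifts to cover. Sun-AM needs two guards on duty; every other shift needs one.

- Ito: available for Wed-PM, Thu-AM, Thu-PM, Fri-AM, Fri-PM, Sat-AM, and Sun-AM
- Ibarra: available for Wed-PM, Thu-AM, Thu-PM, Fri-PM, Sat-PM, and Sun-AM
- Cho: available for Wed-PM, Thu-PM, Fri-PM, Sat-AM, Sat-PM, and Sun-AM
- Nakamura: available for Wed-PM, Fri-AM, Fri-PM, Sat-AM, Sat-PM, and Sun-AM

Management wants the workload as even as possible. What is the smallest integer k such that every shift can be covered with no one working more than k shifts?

3

With 4 guards and 9 worker-slots to fill, someone must work at least ⌈9/4⌉ = 3 shifts, so k ≥ 3.
k = 3 works: Wed-PM→Ibarra, Thu-AM→Ito, Thu-PM→Ito, Fri-AM→Ito, Fri-PM→Ibarra, Sat-AM→Cho, Sat-PM→Ibarra, Sun-AM→Cho+Nakamura.
Loads: Ito 3, Ibarra 3, Cho 2, Nakamura 1 — all ≤ 3.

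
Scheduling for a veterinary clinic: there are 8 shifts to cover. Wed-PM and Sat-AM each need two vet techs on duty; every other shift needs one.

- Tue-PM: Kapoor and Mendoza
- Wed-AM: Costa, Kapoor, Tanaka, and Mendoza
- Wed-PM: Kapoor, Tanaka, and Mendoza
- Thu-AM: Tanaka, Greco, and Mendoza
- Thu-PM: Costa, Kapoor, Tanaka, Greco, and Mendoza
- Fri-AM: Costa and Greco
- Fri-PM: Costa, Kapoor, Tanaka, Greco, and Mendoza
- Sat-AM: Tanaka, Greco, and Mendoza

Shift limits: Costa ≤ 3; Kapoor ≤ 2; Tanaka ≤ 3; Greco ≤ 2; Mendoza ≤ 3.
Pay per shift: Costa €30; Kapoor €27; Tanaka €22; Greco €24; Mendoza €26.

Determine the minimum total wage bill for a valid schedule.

€246

Picking the cheapest available vet tech for each shift independently would cost €232, but that ignores the shift limits.
An optimal schedule: Tue-PM→Mendoza, Wed-AM→Mendoza, Wed-PM→Tanaka+Mendoza, Thu-AM→Tanaka, Thu-PM→Kapoor, Fri-AM→Greco, Fri-PM→Kapoor, Sat-AM→Tanaka+Greco.
Total: 26 + 26 + 22 + 26 + 22 + 27 + 24 + 27 + 22 + 24 = €246.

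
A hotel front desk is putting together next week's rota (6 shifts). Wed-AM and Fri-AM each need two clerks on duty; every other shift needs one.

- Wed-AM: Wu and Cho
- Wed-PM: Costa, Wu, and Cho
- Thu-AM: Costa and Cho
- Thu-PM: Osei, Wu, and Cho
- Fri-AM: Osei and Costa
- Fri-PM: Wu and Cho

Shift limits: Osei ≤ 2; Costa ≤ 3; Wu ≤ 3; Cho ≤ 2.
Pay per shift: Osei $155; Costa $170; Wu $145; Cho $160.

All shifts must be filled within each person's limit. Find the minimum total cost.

$1235

Wed-AM can only be covered by Wu and Cho, so that assignment is forced.
Fri-AM can only be covered by Osei and Costa, so that assignment is forced.
Picking the cheapest available clerk for each shift independently would cost $1225, but that ignores the shift limits.
An optimal schedule: Wed-AM→Wu+Cho, Wed-PM→Wu, Thu-AM→Cho, Thu-PM→Osei, Fri-AM→Osei+Costa, Fri-PM→Wu.
Total: 145 + 160 + 145 + 160 + 155 + 155 + 170 + 145 = $1235.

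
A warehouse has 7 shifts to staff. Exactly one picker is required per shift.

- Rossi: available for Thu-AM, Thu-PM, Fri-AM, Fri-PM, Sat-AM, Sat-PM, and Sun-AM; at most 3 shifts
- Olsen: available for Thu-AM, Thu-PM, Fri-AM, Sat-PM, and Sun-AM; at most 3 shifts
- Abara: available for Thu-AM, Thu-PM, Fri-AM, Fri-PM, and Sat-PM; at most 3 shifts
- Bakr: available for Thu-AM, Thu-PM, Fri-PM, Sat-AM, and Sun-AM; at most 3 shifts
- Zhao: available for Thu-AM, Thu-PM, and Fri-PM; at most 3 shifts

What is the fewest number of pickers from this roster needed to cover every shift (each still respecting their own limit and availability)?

7 slots to fill and no one can take more than 3, so at least ⌈7/3⌉ = 3 pickers are needed.
Rossi, Olsen, and Abara alone can cover everything: Thu-AM→Olsen, Thu-PM→Olsen, Fri-AM→Olsen, Fri-PM→Rossi, Sat-AM→Rossi, Sat-PM→Abara, Sun-AM→Rossi.

3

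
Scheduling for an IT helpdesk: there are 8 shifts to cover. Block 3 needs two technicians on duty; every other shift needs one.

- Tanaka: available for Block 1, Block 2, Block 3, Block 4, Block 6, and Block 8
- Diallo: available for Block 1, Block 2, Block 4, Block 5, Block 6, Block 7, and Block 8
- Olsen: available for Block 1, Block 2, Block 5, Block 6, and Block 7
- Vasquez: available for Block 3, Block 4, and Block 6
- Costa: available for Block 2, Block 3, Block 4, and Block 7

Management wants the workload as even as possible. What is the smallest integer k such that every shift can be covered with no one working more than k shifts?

2

With 5 technicians and 9 worker-slots to fill, someone must work at least ⌈9/5⌉ = 2 shifts, so k ≥ 2.
k = 2 works: Block 1→Tanaka, Block 2→Olsen, Block 3→Vasquez+Costa, Block 4→Vasquez, Block 5→Diallo, Block 6→Olsen, Block 7→Diallo, Block 8→Tanaka.
Loads: Tanaka 2, Diallo 2, Olsen 2, Vasquez 2, Costa 1 — all ≤ 2.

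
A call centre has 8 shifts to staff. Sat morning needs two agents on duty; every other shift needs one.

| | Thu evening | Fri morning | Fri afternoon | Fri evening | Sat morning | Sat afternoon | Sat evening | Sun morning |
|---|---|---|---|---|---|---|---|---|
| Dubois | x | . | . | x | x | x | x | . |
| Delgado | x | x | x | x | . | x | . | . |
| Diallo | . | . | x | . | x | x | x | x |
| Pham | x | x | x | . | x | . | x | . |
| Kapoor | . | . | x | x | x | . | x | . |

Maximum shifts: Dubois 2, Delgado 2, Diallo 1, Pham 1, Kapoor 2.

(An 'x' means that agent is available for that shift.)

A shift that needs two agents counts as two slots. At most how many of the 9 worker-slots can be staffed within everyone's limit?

Total capacity across all agents is 2+2+1+1+2 = 8, and 9 slots are needed, so at most 8 can be filled.
An assignment achieving 8: Thu evening→Dubois, Fri morning→Delgado, Fri afternoon→Pham, Fri evening→Dubois, Sat morning→Kapoor, Sat afternoon→Delgado, Sat evening→Kapoor, Sun morning→Diallo.
Loads: Dubois 2/2, Delgado 2/2, Diallo 1/1, Pham 1/1, Kapoor 2/2.

8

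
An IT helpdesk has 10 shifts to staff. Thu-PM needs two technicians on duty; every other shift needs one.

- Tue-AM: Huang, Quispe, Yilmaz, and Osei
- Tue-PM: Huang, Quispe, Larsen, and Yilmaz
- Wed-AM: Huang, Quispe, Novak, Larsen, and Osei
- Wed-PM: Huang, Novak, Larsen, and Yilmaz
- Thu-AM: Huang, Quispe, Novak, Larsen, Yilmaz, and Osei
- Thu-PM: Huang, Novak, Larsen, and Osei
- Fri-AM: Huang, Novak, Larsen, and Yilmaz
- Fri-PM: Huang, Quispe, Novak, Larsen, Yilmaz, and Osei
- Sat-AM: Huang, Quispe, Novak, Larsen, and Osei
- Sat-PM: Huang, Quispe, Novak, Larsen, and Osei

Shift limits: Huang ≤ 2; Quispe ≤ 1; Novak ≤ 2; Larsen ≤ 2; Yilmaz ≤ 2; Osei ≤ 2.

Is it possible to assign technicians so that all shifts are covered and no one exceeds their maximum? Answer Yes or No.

One valid schedule: Tue-AM→Huang, Tue-PM→Huang, Wed-AM→Quispe, Wed-PM→Novak, Thu-AM→Yilmaz, Thu-PM→Larsen+Osei, Fri-AM→Novak, Fri-PM→Yilmaz, Sat-AM→Larsen, Sat-PM→Osei.
Loads: Huang 2/2, Quispe 1/1, Novak 2/2, Larsen 2/2, Yilmaz 2/2, Osei 2/2 — all within limits.

Yes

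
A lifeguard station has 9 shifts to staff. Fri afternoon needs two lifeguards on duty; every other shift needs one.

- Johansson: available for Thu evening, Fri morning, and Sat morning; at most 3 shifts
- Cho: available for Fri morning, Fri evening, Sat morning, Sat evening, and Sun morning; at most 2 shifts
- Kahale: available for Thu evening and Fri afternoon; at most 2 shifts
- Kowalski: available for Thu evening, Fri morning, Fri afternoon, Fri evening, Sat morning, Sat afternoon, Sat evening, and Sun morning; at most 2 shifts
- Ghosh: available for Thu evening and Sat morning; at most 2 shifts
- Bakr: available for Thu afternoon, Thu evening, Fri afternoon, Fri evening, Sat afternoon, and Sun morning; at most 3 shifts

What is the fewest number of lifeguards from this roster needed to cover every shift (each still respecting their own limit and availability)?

4

10 slots to fill and no one can take more than 3, so at least ⌈10/3⌉ = 4 lifeguards are needed.
Johansson, Cho, Kowalski, and Bakr alone can cover everything: Thu afternoon→Bakr, Thu evening→Johansson, Fri morning→Johansson, Fri afternoon→Kowalski+Bakr, Fri evening→Cho, Sat morning→Johansson, Sat afternoon→Kowalski, Sat evening→Cho, Sun morning→Bakr.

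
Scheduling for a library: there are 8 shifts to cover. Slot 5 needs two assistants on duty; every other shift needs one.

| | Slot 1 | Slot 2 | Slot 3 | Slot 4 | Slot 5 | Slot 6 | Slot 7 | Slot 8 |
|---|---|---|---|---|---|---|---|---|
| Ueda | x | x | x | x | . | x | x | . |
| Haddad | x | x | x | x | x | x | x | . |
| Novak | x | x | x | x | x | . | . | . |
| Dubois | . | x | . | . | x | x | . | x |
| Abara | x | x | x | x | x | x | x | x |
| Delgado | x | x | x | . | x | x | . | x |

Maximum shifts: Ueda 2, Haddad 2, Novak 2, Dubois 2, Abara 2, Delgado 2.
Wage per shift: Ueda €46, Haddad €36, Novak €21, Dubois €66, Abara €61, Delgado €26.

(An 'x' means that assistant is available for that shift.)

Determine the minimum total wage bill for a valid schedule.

€319

Picking the cheapest available assistant for each shift independently would cost €219, but that ignores the shift limits.
An optimal schedule: Slot 1→Novak, Slot 2→Ueda, Slot 3→Delgado, Slot 4→Novak, Slot 5→Haddad+Abara, Slot 6→Ueda, Slot 7→Haddad, Slot 8→Delgado.
Total: 21 + 46 + 26 + 21 + 36 + 61 + 46 + 36 + 26 = €319.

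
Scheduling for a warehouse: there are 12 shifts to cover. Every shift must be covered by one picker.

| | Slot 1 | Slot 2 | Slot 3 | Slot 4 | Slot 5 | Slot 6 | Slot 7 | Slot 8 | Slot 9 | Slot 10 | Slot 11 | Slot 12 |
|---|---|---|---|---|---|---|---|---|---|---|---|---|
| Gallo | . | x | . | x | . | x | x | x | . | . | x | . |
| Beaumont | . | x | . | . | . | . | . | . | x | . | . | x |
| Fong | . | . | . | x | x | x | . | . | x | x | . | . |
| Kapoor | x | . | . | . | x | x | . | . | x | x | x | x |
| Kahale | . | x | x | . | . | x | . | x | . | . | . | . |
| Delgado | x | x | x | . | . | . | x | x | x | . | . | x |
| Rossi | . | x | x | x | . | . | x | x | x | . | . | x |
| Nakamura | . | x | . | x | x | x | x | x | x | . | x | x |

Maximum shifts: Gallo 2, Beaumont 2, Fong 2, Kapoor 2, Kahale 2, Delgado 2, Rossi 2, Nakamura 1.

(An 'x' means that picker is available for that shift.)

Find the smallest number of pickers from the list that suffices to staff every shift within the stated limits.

12 slots to fill and no one can take more than 2, so at least ⌈12/2⌉ = 6 pickers are needed.
Gallo, Beaumont, Fong, Kapoor, Kahale, and Delgado alone can cover everything: Slot 1→Kapoor, Slot 2→Beaumont, Slot 3→Kahale, Slot 4→Gallo, Slot 5→Fong, Slot 6→Kahale, Slot 7→Gallo, Slot 8→Delgado, Slot 9→Delgado, Slot 10→Fong, Slot 11→Kapoor, Slot 12→Beaumont.

6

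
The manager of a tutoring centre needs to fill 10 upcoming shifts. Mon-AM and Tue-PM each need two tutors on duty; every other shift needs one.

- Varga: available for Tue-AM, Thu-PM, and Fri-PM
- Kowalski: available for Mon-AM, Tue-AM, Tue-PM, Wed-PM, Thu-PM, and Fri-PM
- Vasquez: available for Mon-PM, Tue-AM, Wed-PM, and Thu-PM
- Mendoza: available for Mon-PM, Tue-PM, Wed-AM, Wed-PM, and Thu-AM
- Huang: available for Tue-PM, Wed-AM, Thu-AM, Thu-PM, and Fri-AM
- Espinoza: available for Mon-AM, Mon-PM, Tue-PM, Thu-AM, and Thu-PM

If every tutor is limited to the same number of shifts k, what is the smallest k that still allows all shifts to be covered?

With 6 tutors and 12 worker-slots to fill, someone must work at least ⌈12/6⌉ = 2 shifts, so k ≥ 2.
k = 2 works: Mon-AM→Kowalski+Espinoza, Mon-PM→Vasquez, Tue-AM→Varga, Tue-PM→Huang+Espinoza, Wed-AM→Mendoza, Wed-PM→Kowalski, Thu-AM→Mendoza, Thu-PM→Vasquez, Fri-AM→Huang, Fri-PM→Varga.
Loads: Varga 2, Kowalski 2, Vasquez 2, Mendoza 2, Huang 2, Espinoza 2 — all ≤ 2.

2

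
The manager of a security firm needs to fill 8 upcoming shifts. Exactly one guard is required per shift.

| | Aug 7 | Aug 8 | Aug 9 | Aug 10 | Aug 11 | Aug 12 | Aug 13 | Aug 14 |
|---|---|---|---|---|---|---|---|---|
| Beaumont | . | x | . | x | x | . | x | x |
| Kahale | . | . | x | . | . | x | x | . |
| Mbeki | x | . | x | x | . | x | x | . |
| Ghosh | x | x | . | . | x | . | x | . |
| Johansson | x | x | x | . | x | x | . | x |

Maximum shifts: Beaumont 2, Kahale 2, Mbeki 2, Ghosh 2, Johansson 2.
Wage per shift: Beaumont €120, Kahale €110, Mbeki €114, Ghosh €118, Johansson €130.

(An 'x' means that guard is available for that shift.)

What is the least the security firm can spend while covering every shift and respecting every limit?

€924

Picking the cheapest available guard for each shift independently would cost €914, but that ignores the shift limits.
An optimal schedule: Aug 7→Mbeki, Aug 8→Ghosh, Aug 9→Kahale, Aug 10→Beaumont, Aug 11→Ghosh, Aug 12→Kahale, Aug 13→Mbeki, Aug 14→Beaumont.
Total: 114 + 118 + 110 + 120 + 118 + 110 + 114 + 120 = €924.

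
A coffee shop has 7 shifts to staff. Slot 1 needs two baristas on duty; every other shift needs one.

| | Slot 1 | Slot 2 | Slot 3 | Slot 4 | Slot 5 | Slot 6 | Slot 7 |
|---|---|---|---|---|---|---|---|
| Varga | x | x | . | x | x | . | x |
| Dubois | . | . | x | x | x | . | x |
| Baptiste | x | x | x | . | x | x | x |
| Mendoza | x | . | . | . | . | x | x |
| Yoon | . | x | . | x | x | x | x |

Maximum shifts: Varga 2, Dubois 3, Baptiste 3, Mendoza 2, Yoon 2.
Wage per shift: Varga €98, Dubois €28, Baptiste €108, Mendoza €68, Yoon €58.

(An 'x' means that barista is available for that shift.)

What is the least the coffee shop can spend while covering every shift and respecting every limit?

Picking the cheapest available barista for each shift independently would cost €394, but that ignores the shift limits.
An optimal schedule: Slot 1→Mendoza+Varga, Slot 2→Yoon, Slot 3→Dubois, Slot 4→Dubois, Slot 5→Dubois, Slot 6→Yoon, Slot 7→Mendoza.
Total: 68 + 98 + 58 + 28 + 28 + 28 + 58 + 68 = €434.

€434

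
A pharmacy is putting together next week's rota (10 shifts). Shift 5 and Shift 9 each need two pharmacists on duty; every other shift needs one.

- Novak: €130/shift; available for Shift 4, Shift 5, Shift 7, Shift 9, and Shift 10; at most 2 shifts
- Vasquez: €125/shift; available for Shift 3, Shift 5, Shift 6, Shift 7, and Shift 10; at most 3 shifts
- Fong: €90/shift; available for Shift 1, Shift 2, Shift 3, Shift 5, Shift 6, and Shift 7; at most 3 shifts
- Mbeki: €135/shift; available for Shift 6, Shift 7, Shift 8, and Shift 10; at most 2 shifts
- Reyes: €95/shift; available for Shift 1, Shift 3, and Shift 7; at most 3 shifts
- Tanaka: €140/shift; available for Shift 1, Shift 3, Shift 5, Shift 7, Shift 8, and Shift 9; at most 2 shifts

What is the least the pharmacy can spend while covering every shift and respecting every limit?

Shift 2 can only be covered by Fong, so that assignment is forced.
Shift 4 can only be covered by Novak, so that assignment is forced.
Shift 9 can only be covered by Novak and Tanaka, so that assignment is forced.
Picking the cheapest available pharmacist for each shift independently would cost €1325, but that ignores the shift limits.
An optimal schedule: Shift 1→Reyes, Shift 2→Fong, Shift 3→Reyes, Shift 4→Novak, Shift 5→Fong+Vasquez, Shift 6→Fong, Shift 7→Reyes, Shift 8→Mbeki, Shift 9→Novak+Tanaka, Shift 10→Vasquez.
Total: 95 + 90 + 95 + 130 + 90 + 125 + 90 + 95 + 135 + 130 + 140 + 125 = €1340.

€1340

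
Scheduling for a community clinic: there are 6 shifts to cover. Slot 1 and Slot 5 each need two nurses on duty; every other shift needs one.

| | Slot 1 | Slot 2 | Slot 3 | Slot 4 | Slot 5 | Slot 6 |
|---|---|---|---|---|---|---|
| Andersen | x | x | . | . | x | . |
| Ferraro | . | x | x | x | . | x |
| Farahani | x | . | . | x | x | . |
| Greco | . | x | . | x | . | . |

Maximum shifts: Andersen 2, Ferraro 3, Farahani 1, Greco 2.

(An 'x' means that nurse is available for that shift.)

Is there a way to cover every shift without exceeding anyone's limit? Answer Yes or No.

Total capacity is 8 and 8 slots are needed, so capacity alone doesn't rule it out.
Shifts {Slot 1, Slot 5} need 4 worker-slots in total, but the nurses available for any of those shifts (Andersen and Farahani) can supply at most 3 among them. So no valid schedule exists.

No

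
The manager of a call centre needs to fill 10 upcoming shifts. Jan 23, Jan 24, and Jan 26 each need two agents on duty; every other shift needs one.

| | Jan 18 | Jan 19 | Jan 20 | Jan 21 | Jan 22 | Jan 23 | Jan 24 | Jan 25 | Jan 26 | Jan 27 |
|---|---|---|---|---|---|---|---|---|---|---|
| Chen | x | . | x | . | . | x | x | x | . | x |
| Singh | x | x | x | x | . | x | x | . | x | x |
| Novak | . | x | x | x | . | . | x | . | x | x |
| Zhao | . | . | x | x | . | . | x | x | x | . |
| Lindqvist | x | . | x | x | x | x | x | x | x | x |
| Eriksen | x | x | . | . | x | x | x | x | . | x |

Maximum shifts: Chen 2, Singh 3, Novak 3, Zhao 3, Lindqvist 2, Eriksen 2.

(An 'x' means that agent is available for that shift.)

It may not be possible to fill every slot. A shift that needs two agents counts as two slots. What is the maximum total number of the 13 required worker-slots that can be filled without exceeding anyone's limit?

Total capacity across all agents is 2+3+3+3+2+2 = 15, and 13 slots are needed, so at most 13 can be filled.
An assignment achieving 13: Jan 18→Chen, Jan 19→Singh, Jan 20→Novak, Jan 21→Singh, Jan 22→Lindqvist, Jan 23→Chen+Singh, Jan 24→Zhao+Lindqvist, Jan 25→Zhao, Jan 26→Novak+Zhao, Jan 27→Novak.
Loads: Chen 2/2, Singh 3/3, Novak 3/3, Zhao 3/3, Lindqvist 2/2, Eriksen 0/2.

13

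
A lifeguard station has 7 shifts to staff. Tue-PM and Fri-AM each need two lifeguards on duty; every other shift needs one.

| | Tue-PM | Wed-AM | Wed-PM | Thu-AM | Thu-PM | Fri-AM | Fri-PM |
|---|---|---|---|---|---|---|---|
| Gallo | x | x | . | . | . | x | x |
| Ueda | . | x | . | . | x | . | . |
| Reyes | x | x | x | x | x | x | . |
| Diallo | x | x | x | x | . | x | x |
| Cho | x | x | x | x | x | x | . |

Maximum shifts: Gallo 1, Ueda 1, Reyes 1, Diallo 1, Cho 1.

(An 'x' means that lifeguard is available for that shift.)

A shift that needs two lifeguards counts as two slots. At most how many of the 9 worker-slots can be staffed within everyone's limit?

Total capacity across all lifeguards is 1+1+1+1+1 = 5, and 9 slots are needed, so at most 5 can be filled.
An assignment achieving 5: Tue-PM→Cho, Wed-PM→Reyes, Thu-AM→Diallo, Thu-PM→Ueda, Fri-PM→Gallo.
Loads: Gallo 1/1, Ueda 1/1, Reyes 1/1, Diallo 1/1, Cho 1/1.

5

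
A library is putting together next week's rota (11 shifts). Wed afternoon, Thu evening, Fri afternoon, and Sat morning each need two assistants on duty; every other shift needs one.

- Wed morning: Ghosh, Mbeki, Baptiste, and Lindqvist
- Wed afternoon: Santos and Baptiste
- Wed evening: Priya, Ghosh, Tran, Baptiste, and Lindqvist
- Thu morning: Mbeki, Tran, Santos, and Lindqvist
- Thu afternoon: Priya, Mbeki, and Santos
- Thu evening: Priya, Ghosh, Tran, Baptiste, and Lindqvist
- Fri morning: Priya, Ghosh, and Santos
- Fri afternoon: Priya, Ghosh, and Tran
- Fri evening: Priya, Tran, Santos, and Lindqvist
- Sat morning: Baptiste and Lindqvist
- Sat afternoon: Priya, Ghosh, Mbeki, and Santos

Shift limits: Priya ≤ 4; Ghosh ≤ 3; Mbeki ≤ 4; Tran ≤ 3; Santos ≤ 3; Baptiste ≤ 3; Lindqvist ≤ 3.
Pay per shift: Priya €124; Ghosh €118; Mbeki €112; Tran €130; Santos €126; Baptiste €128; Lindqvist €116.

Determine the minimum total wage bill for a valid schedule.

€1780

Wed afternoon can only be covered by Santos and Baptiste, so that assignment is forced.
Sat morning can only be covered by Baptiste and Lindqvist, so that assignment is forced.
Picking the cheapest available assistant for each shift independently would cost €1772, but that ignores the shift limits.
An optimal schedule: Wed morning→Mbeki, Wed afternoon→Santos+Baptiste, Wed evening→Lindqvist, Thu morning→Mbeki, Thu afternoon→Mbeki, Thu evening→Ghosh+Priya, Fri morning→Ghosh, Fri afternoon→Ghosh+Priya, Fri evening→Lindqvist, Sat morning→Lindqvist+Baptiste, Sat afternoon→Mbeki.
Total: 112 + 126 + 128 + 116 + 112 + 112 + 118 + 124 + 118 + 118 + 124 + 116 + 116 + 128 + 112 = €1780.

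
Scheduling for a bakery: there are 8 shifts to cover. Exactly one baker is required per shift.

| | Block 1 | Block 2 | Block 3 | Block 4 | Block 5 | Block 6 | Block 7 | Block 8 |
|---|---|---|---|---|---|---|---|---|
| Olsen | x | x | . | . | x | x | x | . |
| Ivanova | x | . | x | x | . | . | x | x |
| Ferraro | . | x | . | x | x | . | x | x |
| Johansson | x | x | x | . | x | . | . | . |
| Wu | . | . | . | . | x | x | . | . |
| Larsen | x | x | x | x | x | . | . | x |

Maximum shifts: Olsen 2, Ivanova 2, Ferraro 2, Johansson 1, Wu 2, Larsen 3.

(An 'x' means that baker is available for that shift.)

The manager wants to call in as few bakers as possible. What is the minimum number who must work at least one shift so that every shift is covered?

4

8 slots to fill and no one can take more than 3, so at least ⌈8/3⌉ = 3 bakers are needed.
Any 3 bakers together have capacity at most 3+2+2 = 7 < 8 slots, so 3 can never suffice.
Olsen, Ivanova, Ferraro, and Wu alone can cover everything: Block 1→Olsen, Block 2→Olsen, Block 3→Ivanova, Block 4→Ivanova, Block 5→Wu, Block 6→Wu, Block 7→Ferraro, Block 8→Ferraro.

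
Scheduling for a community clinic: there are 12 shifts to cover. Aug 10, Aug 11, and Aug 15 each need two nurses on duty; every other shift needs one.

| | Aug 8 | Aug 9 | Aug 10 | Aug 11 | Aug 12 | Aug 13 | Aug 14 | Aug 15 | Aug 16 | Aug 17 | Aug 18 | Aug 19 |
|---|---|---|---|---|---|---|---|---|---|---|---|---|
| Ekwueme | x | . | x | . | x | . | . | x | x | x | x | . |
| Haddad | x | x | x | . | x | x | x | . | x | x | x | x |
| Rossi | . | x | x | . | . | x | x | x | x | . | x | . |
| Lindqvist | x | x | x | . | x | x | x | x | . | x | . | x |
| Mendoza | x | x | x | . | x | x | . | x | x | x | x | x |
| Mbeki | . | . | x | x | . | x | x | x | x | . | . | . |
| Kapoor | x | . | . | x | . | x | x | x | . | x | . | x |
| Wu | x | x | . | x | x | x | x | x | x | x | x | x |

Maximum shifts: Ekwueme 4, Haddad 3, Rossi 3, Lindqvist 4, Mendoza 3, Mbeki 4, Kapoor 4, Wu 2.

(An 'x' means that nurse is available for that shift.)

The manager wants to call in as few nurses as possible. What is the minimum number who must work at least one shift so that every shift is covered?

15 slots to fill and no one can take more than 4, so at least ⌈15/4⌉ = 4 nurses are needed.
Ekwueme, Haddad, Mbeki, and Kapoor alone can cover everything: Aug 8→Ekwueme, Aug 9→Haddad, Aug 10→Ekwueme+Haddad, Aug 11→Mbeki+Kapoor, Aug 12→Ekwueme, Aug 13→Mbeki, Aug 14→Kapoor, Aug 15→Mbeki+Kapoor, Aug 16→Mbeki, Aug 17→Kapoor, Aug 18→Ekwueme, Aug 19→Haddad.

4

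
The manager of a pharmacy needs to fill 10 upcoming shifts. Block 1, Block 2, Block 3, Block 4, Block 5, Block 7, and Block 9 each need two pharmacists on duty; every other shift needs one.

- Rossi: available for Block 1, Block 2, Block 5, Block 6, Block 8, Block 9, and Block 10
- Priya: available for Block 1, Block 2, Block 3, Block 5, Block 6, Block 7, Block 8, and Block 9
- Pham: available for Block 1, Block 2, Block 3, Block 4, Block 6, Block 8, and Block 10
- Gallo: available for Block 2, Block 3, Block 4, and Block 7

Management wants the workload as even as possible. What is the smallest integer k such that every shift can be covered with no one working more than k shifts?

5

With 4 pharmacists and 17 worker-slots to fill, someone must work at least ⌈17/4⌉ = 5 shifts, so k ≥ 5.
k = 5 works: Block 1→Rossi+Priya, Block 2→Pham+Gallo, Block 3→Priya+Pham, Block 4→Pham+Gallo, Block 5→Rossi+Priya, Block 6→Rossi, Block 7→Priya+Gallo, Block 8→Pham, Block 9→Rossi+Priya, Block 10→Rossi.
Loads: Rossi 5, Priya 5, Pham 4, Gallo 3 — all ≤ 5.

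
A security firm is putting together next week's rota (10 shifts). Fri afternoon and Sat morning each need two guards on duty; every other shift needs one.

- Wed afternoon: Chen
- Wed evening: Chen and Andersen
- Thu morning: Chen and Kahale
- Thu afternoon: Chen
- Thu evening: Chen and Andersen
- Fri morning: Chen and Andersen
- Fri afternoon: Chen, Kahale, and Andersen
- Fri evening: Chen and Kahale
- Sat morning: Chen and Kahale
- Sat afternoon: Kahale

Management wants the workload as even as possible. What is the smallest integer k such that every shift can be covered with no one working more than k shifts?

With 3 guards and 12 worker-slots to fill, someone must work at least ⌈12/3⌉ = 4 shifts, so k ≥ 4.
k = 4 works: Wed afternoon→Chen, Wed evening→Andersen, Thu morning→Chen, Thu afternoon→Chen, Thu evening→Andersen, Fri morning→Andersen, Fri afternoon→Kahale+Andersen, Fri evening→Kahale, Sat morning→Chen+Kahale, Sat afternoon→Kahale.
Loads: Chen 4, Kahale 4, Andersen 4 — all ≤ 4.

4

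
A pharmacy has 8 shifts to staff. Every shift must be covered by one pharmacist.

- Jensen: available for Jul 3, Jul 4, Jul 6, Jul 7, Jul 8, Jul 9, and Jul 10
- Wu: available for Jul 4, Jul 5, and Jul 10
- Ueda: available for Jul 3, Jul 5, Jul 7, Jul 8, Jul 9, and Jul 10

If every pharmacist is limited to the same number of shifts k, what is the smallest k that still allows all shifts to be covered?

3

With 3 pharmacists and 8 worker-slots to fill, someone must work at least ⌈8/3⌉ = 3 shifts, so k ≥ 3.
k = 3 works: Jul 3→Jensen, Jul 4→Jensen, Jul 5→Wu, Jul 6→Jensen, Jul 7→Ueda, Jul 8→Ueda, Jul 9→Ueda, Jul 10→Wu.
Loads: Jensen 3, Wu 2, Ueda 3 — all ≤ 3.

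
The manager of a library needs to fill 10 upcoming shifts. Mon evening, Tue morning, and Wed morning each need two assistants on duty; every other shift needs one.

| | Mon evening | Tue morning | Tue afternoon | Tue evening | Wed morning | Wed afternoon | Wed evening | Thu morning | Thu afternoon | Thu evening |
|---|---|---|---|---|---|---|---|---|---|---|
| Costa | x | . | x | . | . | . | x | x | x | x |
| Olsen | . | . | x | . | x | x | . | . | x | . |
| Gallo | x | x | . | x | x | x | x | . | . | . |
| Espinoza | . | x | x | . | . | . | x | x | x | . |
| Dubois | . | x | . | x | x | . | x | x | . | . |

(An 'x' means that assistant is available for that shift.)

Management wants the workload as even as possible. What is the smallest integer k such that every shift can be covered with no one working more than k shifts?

With 5 assistants and 13 worker-slots to fill, someone must work at least ⌈13/5⌉ = 3 shifts, so k ≥ 3.
k = 3 works: Mon evening→Costa+Gallo, Tue morning→Gallo+Espinoza, Tue afternoon→Costa, Tue evening→Gallo, Wed morning→Olsen+Dubois, Wed afternoon→Olsen, Wed evening→Espinoza, Thu morning→Espinoza, Thu afternoon→Olsen, Thu evening→Costa.
Loads: Costa 3, Olsen 3, Gallo 3, Espinoza 3, Dubois 1 — all ≤ 3.

3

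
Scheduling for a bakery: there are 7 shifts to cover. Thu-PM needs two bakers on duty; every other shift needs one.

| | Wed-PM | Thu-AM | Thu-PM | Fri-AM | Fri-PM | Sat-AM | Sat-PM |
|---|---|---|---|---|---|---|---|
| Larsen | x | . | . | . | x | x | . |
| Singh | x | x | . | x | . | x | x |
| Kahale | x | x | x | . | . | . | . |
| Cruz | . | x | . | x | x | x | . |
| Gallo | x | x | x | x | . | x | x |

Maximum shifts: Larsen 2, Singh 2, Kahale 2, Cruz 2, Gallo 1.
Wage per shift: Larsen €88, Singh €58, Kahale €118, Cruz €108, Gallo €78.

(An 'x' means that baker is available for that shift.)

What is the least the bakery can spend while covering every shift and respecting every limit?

€704

Thu-PM can only be covered by Kahale and Gallo, so that assignment is forced.
Picking the cheapest available baker for each shift independently would cost €574, but that ignores the shift limits.
An optimal schedule: Wed-PM→Larsen, Thu-AM→Cruz, Thu-PM→Gallo+Kahale, Fri-AM→Singh, Fri-PM→Larsen, Sat-AM→Cruz, Sat-PM→Singh.
Total: 88 + 108 + 78 + 118 + 58 + 88 + 108 + 58 = €704.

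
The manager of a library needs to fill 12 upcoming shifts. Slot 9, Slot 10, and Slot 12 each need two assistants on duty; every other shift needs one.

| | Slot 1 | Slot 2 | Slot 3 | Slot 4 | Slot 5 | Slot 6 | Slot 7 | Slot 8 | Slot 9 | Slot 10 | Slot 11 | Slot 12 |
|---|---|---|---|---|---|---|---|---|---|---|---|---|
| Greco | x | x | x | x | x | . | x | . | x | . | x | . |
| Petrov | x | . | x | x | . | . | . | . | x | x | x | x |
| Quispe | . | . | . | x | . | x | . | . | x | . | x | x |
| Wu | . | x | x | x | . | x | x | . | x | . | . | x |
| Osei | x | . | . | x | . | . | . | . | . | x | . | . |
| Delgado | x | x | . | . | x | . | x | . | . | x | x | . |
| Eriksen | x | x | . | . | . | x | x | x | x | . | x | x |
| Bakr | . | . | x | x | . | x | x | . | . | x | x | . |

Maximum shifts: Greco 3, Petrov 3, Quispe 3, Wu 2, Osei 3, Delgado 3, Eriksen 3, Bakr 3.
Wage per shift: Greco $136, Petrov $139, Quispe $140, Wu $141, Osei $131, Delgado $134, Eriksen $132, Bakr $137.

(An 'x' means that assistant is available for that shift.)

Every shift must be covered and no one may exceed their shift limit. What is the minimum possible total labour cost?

$2012

Slot 8 can only be covered by Eriksen, so that assignment is forced.
Picking the cheapest available assistant for each shift independently would cost $1996, but that ignores the shift limits.
An optimal schedule: Slot 1→Osei, Slot 2→Delgado, Slot 3→Greco, Slot 4→Osei, Slot 5→Delgado, Slot 6→Bakr, Slot 7→Delgado, Slot 8→Eriksen, Slot 9→Eriksen+Greco, Slot 10→Osei+Bakr, Slot 11→Greco, Slot 12→Eriksen+Petrov.
Total: 131 + 134 + 136 + 131 + 134 + 137 + 134 + 132 + 132 + 136 + 131 + 137 + 136 + 132 + 139 = $2012.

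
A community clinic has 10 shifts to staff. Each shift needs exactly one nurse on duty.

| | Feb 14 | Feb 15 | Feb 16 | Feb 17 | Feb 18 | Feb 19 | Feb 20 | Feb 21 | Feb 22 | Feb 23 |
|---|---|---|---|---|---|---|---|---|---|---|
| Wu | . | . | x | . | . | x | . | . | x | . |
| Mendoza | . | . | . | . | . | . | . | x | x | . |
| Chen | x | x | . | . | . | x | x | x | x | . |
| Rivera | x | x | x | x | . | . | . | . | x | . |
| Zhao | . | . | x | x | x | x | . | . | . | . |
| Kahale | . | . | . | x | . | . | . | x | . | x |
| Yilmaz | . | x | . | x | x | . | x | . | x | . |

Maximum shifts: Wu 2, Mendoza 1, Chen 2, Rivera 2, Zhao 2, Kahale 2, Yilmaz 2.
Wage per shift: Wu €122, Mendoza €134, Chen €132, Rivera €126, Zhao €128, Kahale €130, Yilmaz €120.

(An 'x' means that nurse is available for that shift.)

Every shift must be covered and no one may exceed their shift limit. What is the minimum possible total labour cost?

€1252

Feb 23 can only be covered by Kahale, so that assignment is forced.
Picking the cheapest available nurse for each shift independently would cost €1230, but that ignores the shift limits.
An optimal schedule: Feb 14→Rivera, Feb 15→Rivera, Feb 16→Wu, Feb 17→Zhao, Feb 18→Yilmaz, Feb 19→Zhao, Feb 20→Yilmaz, Feb 21→Kahale, Feb 22→Wu, Feb 23→Kahale.
Total: 126 + 126 + 122 + 128 + 120 + 128 + 120 + 130 + 122 + 130 = €1252.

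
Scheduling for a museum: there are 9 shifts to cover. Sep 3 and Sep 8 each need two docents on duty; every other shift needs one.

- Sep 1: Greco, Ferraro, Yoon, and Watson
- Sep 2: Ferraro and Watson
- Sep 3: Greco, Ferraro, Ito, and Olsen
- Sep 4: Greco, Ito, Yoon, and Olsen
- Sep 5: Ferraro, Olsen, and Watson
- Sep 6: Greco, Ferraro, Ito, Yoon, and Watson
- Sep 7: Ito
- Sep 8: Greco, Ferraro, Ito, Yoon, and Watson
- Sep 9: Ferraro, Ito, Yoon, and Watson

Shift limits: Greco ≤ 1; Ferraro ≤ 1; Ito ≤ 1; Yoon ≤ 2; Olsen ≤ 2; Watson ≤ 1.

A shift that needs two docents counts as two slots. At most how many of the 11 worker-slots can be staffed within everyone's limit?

Total capacity across all docents is 1+1+1+2+2+1 = 8, and 11 slots are needed, so at most 8 can be filled.
An assignment achieving 8: Sep 1→Greco, Sep 2→Ferraro, Sep 3→Olsen, Sep 4→Yoon, Sep 5→Olsen, Sep 6→Watson, Sep 7→Ito, Sep 9→Yoon.
Loads: Greco 1/1, Ferraro 1/1, Ito 1/1, Yoon 2/2, Olsen 2/2, Watson 1/1.

8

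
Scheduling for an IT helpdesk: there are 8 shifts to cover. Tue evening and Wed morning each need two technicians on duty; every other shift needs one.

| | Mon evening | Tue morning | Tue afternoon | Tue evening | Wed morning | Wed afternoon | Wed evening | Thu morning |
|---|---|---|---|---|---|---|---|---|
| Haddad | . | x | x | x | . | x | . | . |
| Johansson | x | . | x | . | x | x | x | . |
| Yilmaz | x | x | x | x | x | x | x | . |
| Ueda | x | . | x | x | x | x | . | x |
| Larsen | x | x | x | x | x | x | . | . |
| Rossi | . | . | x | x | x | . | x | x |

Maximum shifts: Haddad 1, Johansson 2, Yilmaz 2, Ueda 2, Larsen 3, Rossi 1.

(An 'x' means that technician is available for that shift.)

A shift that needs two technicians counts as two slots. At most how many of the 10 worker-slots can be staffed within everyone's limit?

10

Total capacity across all technicians is 1+2+2+2+3+1 = 11, and 10 slots are needed, so at most 10 can be filled.
An assignment achieving 10: Mon evening→Johansson, Tue morning→Haddad, Tue afternoon→Larsen, Tue evening→Yilmaz+Ueda, Wed morning→Yilmaz+Larsen, Wed afternoon→Larsen, Wed evening→Johansson, Thu morning→Ueda.
Loads: Haddad 1/1, Johansson 2/2, Yilmaz 2/2, Ueda 2/2, Larsen 3/3, Rossi 0/1.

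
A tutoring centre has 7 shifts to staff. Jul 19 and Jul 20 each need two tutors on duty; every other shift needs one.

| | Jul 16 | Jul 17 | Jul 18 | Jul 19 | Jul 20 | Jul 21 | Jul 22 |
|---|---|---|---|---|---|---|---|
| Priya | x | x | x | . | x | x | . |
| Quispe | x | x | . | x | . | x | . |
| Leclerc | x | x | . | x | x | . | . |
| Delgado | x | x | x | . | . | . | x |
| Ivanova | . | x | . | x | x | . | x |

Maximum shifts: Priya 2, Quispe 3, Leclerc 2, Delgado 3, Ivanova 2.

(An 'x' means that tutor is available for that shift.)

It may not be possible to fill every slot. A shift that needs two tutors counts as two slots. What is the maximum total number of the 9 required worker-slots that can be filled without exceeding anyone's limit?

9

Total capacity across all tutors is 2+3+2+3+2 = 12, and 9 slots are needed, so at most 9 can be filled.
An assignment achieving 9: Jul 16→Quispe, Jul 17→Quispe, Jul 18→Priya, Jul 19→Quispe+Leclerc, Jul 20→Leclerc+Ivanova, Jul 21→Priya, Jul 22→Delgado.
Loads: Priya 2/2, Quispe 3/3, Leclerc 2/2, Delgado 1/3, Ivanova 1/2.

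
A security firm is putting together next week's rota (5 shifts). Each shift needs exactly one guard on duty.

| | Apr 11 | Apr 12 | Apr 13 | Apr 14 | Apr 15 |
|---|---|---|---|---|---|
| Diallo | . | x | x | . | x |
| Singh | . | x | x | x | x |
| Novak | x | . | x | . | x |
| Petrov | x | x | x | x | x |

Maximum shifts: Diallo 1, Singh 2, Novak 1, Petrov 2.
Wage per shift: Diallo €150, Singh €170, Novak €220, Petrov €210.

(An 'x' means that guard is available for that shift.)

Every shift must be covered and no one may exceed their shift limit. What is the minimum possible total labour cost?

€910

Picking the cheapest available guard for each shift independently would cost €830, but that ignores the shift limits.
An optimal schedule: Apr 11→Petrov, Apr 12→Diallo, Apr 13→Singh, Apr 14→Singh, Apr 15→Petrov.
Total: 210 + 150 + 170 + 170 + 210 = €910.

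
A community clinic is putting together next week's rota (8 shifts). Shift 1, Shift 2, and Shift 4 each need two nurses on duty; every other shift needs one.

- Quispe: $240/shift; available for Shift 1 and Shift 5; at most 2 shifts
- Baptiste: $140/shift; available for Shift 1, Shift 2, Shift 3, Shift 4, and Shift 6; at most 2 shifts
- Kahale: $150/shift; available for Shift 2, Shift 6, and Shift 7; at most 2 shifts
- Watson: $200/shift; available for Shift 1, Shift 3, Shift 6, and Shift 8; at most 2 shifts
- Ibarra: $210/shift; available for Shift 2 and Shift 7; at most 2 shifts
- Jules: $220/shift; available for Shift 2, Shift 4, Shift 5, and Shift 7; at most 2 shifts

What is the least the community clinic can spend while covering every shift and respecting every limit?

Shift 4 can only be covered by Baptiste and Jules, so that assignment is forced.
Shift 8 can only be covered by Watson, so that assignment is forced.
Picking the cheapest available nurse for each shift independently would cost $1840, but that ignores the shift limits.
An optimal schedule: Shift 1→Watson+Quispe, Shift 2→Kahale+Ibarra, Shift 3→Baptiste, Shift 4→Baptiste+Jules, Shift 5→Jules, Shift 6→Kahale, Shift 7→Ibarra, Shift 8→Watson.
Total: 200 + 240 + 150 + 210 + 140 + 140 + 220 + 220 + 150 + 210 + 200 = $2080.

$2080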